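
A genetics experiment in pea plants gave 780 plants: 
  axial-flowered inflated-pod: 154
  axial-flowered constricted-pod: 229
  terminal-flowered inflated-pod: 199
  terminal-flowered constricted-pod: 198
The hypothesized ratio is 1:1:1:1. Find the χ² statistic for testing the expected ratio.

Total ratio parts = 4. Expected numbers out of 780:
  axial-flowered inflated-pod: 780 × 1/4 = 195
  axial-flowered constricted-pod: 780 × 1/4 = 195
  terminal-flowered inflated-pod: 780 × 1/4 = 195
  terminal-flowered constricted-pod: 780 × 1/4 = 195
χ² = Σ (O − E)² / E
  axial-flowered inflated-pod: (154 − 195)² / 195 = 8.6205
  axial-flowered constricted-pod: (229 − 195)² / 195 = 5.9282
  terminal-flowered inflated-pod: (199 − 195)² / 195 = 0.0821
  terminal-flowered constricted-pod: (198 − 195)² / 195 = 0.0462
χ² = 8.6205 + 5.9282 + 0.0821 + 0.0462 = 14.677

14.677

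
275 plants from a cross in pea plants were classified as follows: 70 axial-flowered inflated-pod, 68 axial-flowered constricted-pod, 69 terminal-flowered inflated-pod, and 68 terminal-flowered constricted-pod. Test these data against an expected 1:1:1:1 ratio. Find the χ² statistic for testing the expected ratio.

Under the 1:1:1:1 hypothesis (Σ ratio = 4, N = 275):
  axial-flowered inflated-pod: 275 × 1/4 = 68.75
  axial-flowered constricted-pod: 275 × 1/4 = 68.75
  terminal-flowered inflated-pod: 275 × 1/4 = 68.75
  terminal-flowered constricted-pod: 275 × 1/4 = 68.75
χ² = Σ (O − E)² / E
  axial-flowered inflated-pod: (70 − 68.75)² / 68.75 = 0.0227
  axial-flowered constricted-pod: (68 − 68.75)² / 68.75 = 0.0082
  terminal-flowered inflated-pod: (69 − 68.75)² / 68.75 = 0.0009
  terminal-flowered constricted-pod: (68 − 68.75)² / 68.75 = 0.0082
χ² = 0.0227 + 0.0082 + 0.0009 + 0.0082 = 0.040

0.040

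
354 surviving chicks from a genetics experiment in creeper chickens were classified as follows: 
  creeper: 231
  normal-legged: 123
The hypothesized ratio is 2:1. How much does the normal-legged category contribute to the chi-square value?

0.212

Expected counts for N = 354 under a 2:1 ratio (total parts = 3):
  creeper: 354 × 2/3 = 236
  normal-legged: 354 × 1/3 = 118
Contribution of normal-legged: (123 − 118)² / 118 = 0.2119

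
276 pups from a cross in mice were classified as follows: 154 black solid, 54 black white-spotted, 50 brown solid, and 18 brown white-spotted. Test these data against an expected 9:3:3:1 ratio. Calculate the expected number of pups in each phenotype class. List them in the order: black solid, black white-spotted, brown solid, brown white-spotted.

Expected counts for N = 276 under a 9:3:3:1 ratio (total parts = 16):
  black solid: 276 × 9/16 = 155.25
  black white-spotted: 276 × 3/16 = 51.75
  brown solid: 276 × 3/16 = 51.75
  brown white-spotted: 276 × 1/16 = 17.25

155.25, 51.75, 51.75, 17.25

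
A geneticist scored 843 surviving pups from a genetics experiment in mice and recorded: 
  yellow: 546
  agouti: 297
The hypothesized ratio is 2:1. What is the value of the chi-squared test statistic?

1.367

Expected counts for N = 843 under a 2:1 ratio (total parts = 3):
  yellow: 843 × 2/3 = 562
  agouti: 843 × 1/3 = 281
χ² = Σ (O − E)² / E
  yellow: (546 − 562)² / 562 = 0.4555
  agouti: (297 − 281)² / 281 = 0.9110
χ² = 0.4555 + 0.9110 = 1.3665 ≈ 1.367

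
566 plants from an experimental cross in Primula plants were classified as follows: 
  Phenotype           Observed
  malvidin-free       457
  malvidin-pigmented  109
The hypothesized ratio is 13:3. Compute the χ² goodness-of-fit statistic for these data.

0.096

Total ratio parts = 16. Expected numbers out of 566:
  malvidin-free: 566 × 13/16 = 459.875
  malvidin-pigmented: 566 × 3/16 = 106.125
χ² = Σ (O − E)² / E
  malvidin-free: (457 − 459.875)² / 459.875 = 0.0180
  malvidin-pigmented: (109 − 106.125)² / 106.125 = 0.0779
χ² = 0.0180 + 0.0779 = 0.0959 ≈ 0.096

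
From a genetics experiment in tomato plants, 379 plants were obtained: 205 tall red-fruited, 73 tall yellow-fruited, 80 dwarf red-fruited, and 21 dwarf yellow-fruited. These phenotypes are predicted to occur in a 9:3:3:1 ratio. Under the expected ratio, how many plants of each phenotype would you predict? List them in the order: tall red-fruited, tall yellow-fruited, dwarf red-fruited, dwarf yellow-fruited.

213.1875, 71.0625, 71.0625, 23.6875

Total ratio parts = 16. Expected numbers out of 379:
  tall red-fruited: 379 × 9/16 = 213.1875
  tall yellow-fruited: 379 × 3/16 = 71.0625
  dwarf red-fruited: 379 × 3/16 = 71.0625
  dwarf yellow-fruited: 379 × 1/16 = 23.6875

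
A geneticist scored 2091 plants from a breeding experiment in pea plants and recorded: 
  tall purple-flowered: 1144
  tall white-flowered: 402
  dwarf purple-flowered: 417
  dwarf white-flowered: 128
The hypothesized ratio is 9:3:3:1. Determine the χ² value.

Expected counts for N = 2091 under a 9:3:3:1 ratio (total parts = 16):
  tall purple-flowered: 2091 × 9/16 = 1176.1875
  tall white-flowered: 2091 × 3/16 = 392.0625
  dwarf purple-flowered: 2091 × 3/16 = 392.0625
  dwarf white-flowered: 2091 × 1/16 = 130.6875
χ² = Σ (O − E)² / E
  tall purple-flowered: (1144 − 1176.1875)² / 1176.1875 = 0.8808
  tall white-flowered: (402 − 392.0625)² / 392.0625 = 0.2519
  dwarf purple-flowered: (417 − 392.0625)² / 392.0625 = 1.5862
  dwarf white-flowered: (128 − 130.6875)² / 130.6875 = 0.0553
χ² = 0.8808 + 0.2519 + 1.5862 + 0.0553 = 2.7742 ≈ 2.774

2.774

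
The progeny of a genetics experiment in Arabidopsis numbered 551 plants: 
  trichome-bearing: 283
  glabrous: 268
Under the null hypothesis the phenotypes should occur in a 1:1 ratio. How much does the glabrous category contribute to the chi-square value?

0.204

Total ratio parts = 2. Expected numbers out of 551:
  trichome-bearing: 551 × 1/2 = 275.5
  glabrous: 551 × 1/2 = 275.5
Contribution of glabrous: (268 − 275.5)² / 275.5 = 0.2042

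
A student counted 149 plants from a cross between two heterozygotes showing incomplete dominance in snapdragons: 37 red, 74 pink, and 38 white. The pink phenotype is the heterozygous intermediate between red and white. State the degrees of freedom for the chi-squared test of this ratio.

With incomplete dominance, a heterozygote × heterozygote cross gives a 1:2:1 phenotypic ratio.
A goodness-of-fit test with 3 phenotype classes has df = 3 − 1 = 2.

2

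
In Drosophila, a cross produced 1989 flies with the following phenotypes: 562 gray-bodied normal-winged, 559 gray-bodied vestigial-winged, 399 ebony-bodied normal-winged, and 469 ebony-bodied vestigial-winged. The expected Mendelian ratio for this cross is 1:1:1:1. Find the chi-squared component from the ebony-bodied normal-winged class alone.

19.413

Under the 1:1:1:1 hypothesis (Σ ratio = 4, N = 1989):
  gray-bodied normal-winged: 1989 × 1/4 = 497.25
  gray-bodied vestigial-winged: 1989 × 1/4 = 497.25
  ebony-bodied normal-winged: 1989 × 1/4 = 497.25
  ebony-bodied vestigial-winged: 1989 × 1/4 = 497.25
Contribution of ebony-bodied normal-winged: (399 − 497.25)² / 497.25 = 19.4129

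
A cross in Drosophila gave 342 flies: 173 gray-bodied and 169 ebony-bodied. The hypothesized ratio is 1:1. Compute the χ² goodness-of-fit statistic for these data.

0.047

Total ratio parts = 2. Expected numbers out of 342:
  gray-bodied: 342 × 1/2 = 171
  ebony-bodied: 342 × 1/2 = 171
χ² = Σ (O − E)² / E
  gray-bodied: (173 − 171)² / 171 = 0.0234
  ebony-bodied: (169 − 171)² / 171 = 0.0234
χ² = 0.0234 + 0.0234 = 0.0468 ≈ 0.047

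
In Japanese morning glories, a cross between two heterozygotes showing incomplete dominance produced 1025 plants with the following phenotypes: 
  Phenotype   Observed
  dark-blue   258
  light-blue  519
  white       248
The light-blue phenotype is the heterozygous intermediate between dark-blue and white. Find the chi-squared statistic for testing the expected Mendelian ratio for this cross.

0.360

With incomplete dominance, a heterozygote × heterozygote cross gives a 1:2:1 phenotypic ratio.
Under the 1:2:1 hypothesis (Σ ratio = 4, N = 1025):
  dark-blue: 1025 × 1/4 = 256.25
  light-blue: 1025 × 2/4 = 512.5
  white: 1025 × 1/4 = 256.25
χ² = Σ (O − E)² / E
  dark-blue: (258 − 256.25)² / 256.25 = 0.0120
  light-blue: (519 − 512.5)² / 512.5 = 0.0824
  white: (248 − 256.25)² / 256.25 = 0.2656
χ² = 0.0120 + 0.0824 + 0.2656 = 0.360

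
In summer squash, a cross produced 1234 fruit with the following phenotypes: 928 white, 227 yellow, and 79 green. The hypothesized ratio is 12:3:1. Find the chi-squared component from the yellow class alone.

0.083

The 12:3:1 ratio has 16 parts, so with N = 1234 the expected counts are:
  white: 1234 × 12/16 = 925.5
  yellow: 1234 × 3/16 = 231.375
  green: 1234 × 1/16 = 77.125
Contribution of yellow: (227 − 231.375)² / 231.375 = 0.0827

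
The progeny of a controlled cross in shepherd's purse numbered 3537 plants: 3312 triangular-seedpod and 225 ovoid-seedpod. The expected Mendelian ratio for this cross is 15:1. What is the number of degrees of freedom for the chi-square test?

1

A goodness-of-fit test with 2 phenotype classes has df = 2 − 1 = 1.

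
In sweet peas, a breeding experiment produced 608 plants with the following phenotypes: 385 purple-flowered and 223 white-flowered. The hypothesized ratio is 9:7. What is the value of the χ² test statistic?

12.358

The 9:7 ratio has 16 parts, so with N = 608 the expected counts are:
  purple-flowered: 608 × 9/16 = 342
  white-flowered: 608 × 7/16 = 266
χ² = Σ (O − E)² / E
  purple-flowered: (385 − 342)² / 342 = 5.4064
  white-flowered: (223 − 266)² / 266 = 6.9511
χ² = 5.4064 + 6.9511 = 12.3575 ≈ 12.358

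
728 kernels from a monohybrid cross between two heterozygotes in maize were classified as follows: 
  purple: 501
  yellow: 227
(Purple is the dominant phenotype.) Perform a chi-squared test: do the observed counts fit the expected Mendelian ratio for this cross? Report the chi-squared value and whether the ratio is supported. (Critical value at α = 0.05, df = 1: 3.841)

For a monohybrid cross between heterozygotes with complete dominance, the expected phenotypic ratio is 3:1.
Under the 3:1 hypothesis (Σ ratio = 4, N = 728):
  purple: 728 × 3/4 = 546
  yellow: 728 × 1/4 = 182
χ² = Σ (O − E)² / E
  purple: (501 − 546)² / 546 = 3.7088
  yellow: (227 − 182)² / 182 = 11.1264
χ² = 3.7088 + 11.1264 = 14.8352 ≈ 14.835
Degrees of freedom = 2 − 1 = 1; critical value at α = 0.05 is 3.841.
Since 14.835 > 3.841, we reject the null hypothesis — the data do not fit the 3:1 ratio.

14.835; not consistent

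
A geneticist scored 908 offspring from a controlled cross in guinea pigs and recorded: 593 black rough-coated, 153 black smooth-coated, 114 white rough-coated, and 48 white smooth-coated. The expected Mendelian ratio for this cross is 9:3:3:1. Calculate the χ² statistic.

Under the 9:3:3:1 hypothesis (Σ ratio = 16, N = 908):
  black rough-coated: 908 × 9/16 = 510.75
  black smooth-coated: 908 × 3/16 = 170.25
  white rough-coated: 908 × 3/16 = 170.25
  white smooth-coated: 908 × 1/16 = 56.75
χ² = Σ (O − E)² / E
  black rough-coated: (593 − 510.75)² / 510.75 = 13.2453
  black smooth-coated: (153 − 170.25)² / 170.25 = 1.7478
  white rough-coated: (114 − 170.25)² / 170.25 = 18.5848
  white smooth-coated: (48 − 56.75)² / 56.75 = 1.3491
χ² = 13.2453 + 1.7478 + 18.5848 + 1.3491 = 34.927

34.927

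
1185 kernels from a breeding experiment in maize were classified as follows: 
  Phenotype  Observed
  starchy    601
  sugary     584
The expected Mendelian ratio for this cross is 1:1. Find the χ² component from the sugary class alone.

0.122

The 1:1 ratio has 2 parts, so with N = 1185 the expected counts are:
  starchy: 1185 × 1/2 = 592.5
  sugary: 1185 × 1/2 = 592.5
Contribution of sugary: (584 − 592.5)² / 592.5 = 0.1219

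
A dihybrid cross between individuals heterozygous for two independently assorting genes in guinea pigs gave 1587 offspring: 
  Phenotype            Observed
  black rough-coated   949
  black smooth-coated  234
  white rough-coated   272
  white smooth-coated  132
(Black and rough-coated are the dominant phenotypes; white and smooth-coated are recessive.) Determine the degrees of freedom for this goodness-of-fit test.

A dihybrid F₂ with independent assortment and complete dominance at both loci gives a 9:3:3:1 phenotypic ratio.
A goodness-of-fit test with 4 phenotype classes has df = 4 − 1 = 3.

3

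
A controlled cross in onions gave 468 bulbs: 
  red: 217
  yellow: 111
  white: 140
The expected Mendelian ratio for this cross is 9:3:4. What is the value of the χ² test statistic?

18.807

Expected counts for N = 468 under a 9:3:4 ratio (total parts = 16):
  red: 468 × 9/16 = 263.25
  yellow: 468 × 3/16 = 87.75
  white: 468 × 4/16 = 117
χ² = Σ (O − E)² / E
  red: (217 − 263.25)² / 263.25 = 8.1256
  yellow: (111 − 87.75)² / 87.75 = 6.1603
  white: (140 − 117)² / 117 = 4.5214
χ² = 8.1256 + 6.1603 + 4.5214 = 18.8073 ≈ 18.807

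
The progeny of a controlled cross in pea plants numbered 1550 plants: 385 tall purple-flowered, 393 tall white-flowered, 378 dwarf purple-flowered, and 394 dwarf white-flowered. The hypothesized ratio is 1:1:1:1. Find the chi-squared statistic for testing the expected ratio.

Total ratio parts = 4. Expected numbers out of 1550:
  tall purple-flowered: 1550 × 1/4 = 387.5
  tall white-flowered: 1550 × 1/4 = 387.5
  dwarf purple-flowered: 1550 × 1/4 = 387.5
  dwarf white-flowered: 1550 × 1/4 = 387.5
χ² = Σ (O − E)² / E
  tall purple-flowered: (385 − 387.5)² / 387.5 = 0.0161
  tall white-flowered: (393 − 387.5)² / 387.5 = 0.0781
  dwarf purple-flowered: (378 − 387.5)² / 387.5 = 0.2329
  dwarf white-flowered: (394 − 387.5)² / 387.5 = 0.1090
χ² = 0.0161 + 0.0781 + 0.2329 + 0.1090 = 0.4361 ≈ 0.436

0.436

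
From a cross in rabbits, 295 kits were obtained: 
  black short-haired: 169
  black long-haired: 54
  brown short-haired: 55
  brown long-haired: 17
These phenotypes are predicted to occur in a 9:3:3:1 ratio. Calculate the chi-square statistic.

Total ratio parts = 16. Expected numbers out of 295:
  black short-haired: 295 × 9/16 = 165.9375
  black long-haired: 295 × 3/16 = 55.3125
  brown short-haired: 295 × 3/16 = 55.3125
  brown long-haired: 295 × 1/16 = 18.4375
χ² = Σ (O − E)² / E
  black short-haired: (169 − 165.9375)² / 165.9375 = 0.0565
  black long-haired: (54 − 55.3125)² / 55.3125 = 0.0311
  brown short-haired: (55 − 55.3125)² / 55.3125 = 0.0018
  brown long-haired: (17 − 18.4375)² / 18.4375 = 0.1121
χ² = 0.0565 + 0.0311 + 0.0018 + 0.1121 = 0.2015 ≈ 0.202

0.202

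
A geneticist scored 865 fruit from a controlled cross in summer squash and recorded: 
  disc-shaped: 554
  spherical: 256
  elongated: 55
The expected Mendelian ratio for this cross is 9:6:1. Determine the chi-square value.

23.776

Under the 9:6:1 hypothesis (Σ ratio = 16, N = 865):
  disc-shaped: 865 × 9/16 = 486.5625
  spherical: 865 × 6/16 = 324.375
  elongated: 865 × 1/16 = 54.0625
χ² = Σ (O − E)² / E
  disc-shaped: (554 − 486.5625)² / 486.5625 = 9.3468
  spherical: (256 − 324.375)² / 324.375 = 14.4128
  elongated: (55 − 54.0625)² / 54.0625 = 0.0163
χ² = 9.3468 + 14.4128 + 0.0163 = 23.7759 ≈ 23.776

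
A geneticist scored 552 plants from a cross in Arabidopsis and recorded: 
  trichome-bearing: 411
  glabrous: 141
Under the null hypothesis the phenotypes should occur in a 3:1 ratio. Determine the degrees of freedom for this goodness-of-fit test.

A goodness-of-fit test with 2 phenotype classes has df = 2 − 1 = 1.

1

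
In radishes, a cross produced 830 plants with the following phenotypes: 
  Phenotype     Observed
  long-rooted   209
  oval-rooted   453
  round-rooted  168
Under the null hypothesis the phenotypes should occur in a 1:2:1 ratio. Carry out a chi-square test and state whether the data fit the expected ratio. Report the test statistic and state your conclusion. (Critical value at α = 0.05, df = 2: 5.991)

Under the 1:2:1 hypothesis (Σ ratio = 4, N = 830):
  long-rooted: 830 × 1/4 = 207.5
  oval-rooted: 830 × 2/4 = 415
  round-rooted: 830 × 1/4 = 207.5
χ² = Σ (O − E)² / E
  long-rooted: (209 − 207.5)² / 207.5 = 0.0108
  oval-rooted: (453 − 415)² / 415 = 3.4795
  round-rooted: (168 − 207.5)² / 207.5 = 7.5193
χ² = 0.0108 + 3.4795 + 7.5193 = 11.0096 ≈ 11.010
Degrees of freedom = 3 − 1 = 2; critical value at α = 0.05 is 5.991.
Since 11.010 > 5.991, we reject the null hypothesis — the data do not fit the 1:2:1 ratio.

11.010; not consistent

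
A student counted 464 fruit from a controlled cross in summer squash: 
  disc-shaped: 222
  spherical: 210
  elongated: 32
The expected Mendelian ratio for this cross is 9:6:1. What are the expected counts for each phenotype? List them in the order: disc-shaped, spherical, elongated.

Under the 9:6:1 hypothesis (Σ ratio = 16, N = 464):
  disc-shaped: 464 × 9/16 = 261
  spherical: 464 × 6/16 = 174
  elongated: 464 × 1/16 = 29

261, 174, 29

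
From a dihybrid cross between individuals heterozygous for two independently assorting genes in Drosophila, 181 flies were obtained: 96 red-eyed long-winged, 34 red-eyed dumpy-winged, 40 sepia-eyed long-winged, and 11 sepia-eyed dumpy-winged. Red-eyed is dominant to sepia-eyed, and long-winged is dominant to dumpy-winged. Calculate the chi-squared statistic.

A dihybrid F₂ with independent assortment and complete dominance at both loci gives a 9:3:3:1 phenotypic ratio.
The 9:3:3:1 ratio has 16 parts, so with N = 181 the expected counts are:
  red-eyed long-winged: 181 × 9/16 = 101.8125
  red-eyed dumpy-winged: 181 × 3/16 = 33.9375
  sepia-eyed long-winged: 181 × 3/16 = 33.9375
  sepia-eyed dumpy-winged: 181 × 1/16 = 11.3125
χ² = Σ (O − E)² / E
  red-eyed long-winged: (96 − 101.8125)² / 101.8125 = 0.3318
  red-eyed dumpy-winged: (34 − 33.9375)² / 33.9375 = 0.0001
  sepia-eyed long-winged: (40 − 33.9375)² / 33.9375 = 1.0830
  sepia-eyed dumpy-winged: (11 − 11.3125)² / 11.3125 = 0.0086
χ² = 0.3318 + 0.0001 + 1.0830 + 0.0086 = 1.4235 ≈ 1.424

1.424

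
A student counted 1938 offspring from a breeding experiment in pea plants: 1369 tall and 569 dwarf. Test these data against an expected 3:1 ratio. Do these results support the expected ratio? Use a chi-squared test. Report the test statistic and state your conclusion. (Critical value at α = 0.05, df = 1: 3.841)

The 3:1 ratio has 4 parts, so with N = 1938 the expected counts are:
  tall: 1938 × 3/4 = 1453.5
  dwarf: 1938 × 1/4 = 484.5
χ² = Σ (O − E)² / E
  tall: (1369 − 1453.5)² / 1453.5 = 4.9125
  dwarf: (569 − 484.5)² / 484.5 = 14.7374
χ² = 4.9125 + 14.7374 = 19.6499 ≈ 19.650
Degrees of freedom = 2 − 1 = 1; critical value at α = 0.05 is 3.841.
Since 19.650 > 3.841, we reject the null hypothesis — the data do not fit the 3:1 ratio.

19.650; not consistent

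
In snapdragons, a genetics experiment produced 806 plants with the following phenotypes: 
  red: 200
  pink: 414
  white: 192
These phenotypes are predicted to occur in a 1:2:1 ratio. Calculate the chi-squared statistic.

Expected counts for N = 806 under a 1:2:1 ratio (total parts = 4):
  red: 806 × 1/4 = 201.5
  pink: 806 × 2/4 = 403
  white: 806 × 1/4 = 201.5
χ² = Σ (O − E)² / E
  red: (200 − 201.5)² / 201.5 = 0.0112
  pink: (414 − 403)² / 403 = 0.3002
  white: (192 − 201.5)² / 201.5 = 0.4479
χ² = 0.0112 + 0.3002 + 0.4479 = 0.7593 ≈ 0.759

0.759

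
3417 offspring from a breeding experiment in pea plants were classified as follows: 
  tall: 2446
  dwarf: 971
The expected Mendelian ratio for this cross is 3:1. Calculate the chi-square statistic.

21.275

Under the 3:1 hypothesis (Σ ratio = 4, N = 3417):
  tall: 3417 × 3/4 = 2562.75
  dwarf: 3417 × 1/4 = 854.25
χ² = Σ (O − E)² / E
  tall: (2446 − 2562.75)² / 2562.75 = 5.3187
  dwarf: (971 − 854.25)² / 854.25 = 15.9562
χ² = 5.3187 + 15.9562 = 21.2749 ≈ 21.275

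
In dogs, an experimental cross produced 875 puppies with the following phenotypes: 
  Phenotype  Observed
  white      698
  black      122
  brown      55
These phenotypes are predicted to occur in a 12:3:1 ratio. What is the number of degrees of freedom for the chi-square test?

A goodness-of-fit test with 3 phenotype classes has df = 3 − 1 = 2.

2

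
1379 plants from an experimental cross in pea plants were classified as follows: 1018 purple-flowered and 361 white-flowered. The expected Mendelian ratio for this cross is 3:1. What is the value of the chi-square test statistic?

1.021

Total ratio parts = 4. Expected numbers out of 1379:
  purple-flowered: 1379 × 3/4 = 1034.25
  white-flowered: 1379 × 1/4 = 344.75
χ² = Σ (O − E)² / E
  purple-flowered: (1018 − 1034.25)² / 1034.25 = 0.2553
  white-flowered: (361 − 344.75)² / 344.75 = 0.7660
χ² = 0.2553 + 0.7660 = 1.0213 ≈ 1.021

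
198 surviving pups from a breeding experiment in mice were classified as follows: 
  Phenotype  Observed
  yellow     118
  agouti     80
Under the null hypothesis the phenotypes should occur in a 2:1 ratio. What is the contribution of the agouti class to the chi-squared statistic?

2.970

The 2:1 ratio has 3 parts, so with N = 198 the expected counts are:
  yellow: 198 × 2/3 = 132
  agouti: 198 × 1/3 = 66
Contribution of agouti: (80 − 66)² / 66 = 2.9697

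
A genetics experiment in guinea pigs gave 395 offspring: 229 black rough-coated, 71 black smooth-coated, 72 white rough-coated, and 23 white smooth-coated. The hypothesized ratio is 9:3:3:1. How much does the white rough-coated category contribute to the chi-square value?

Total ratio parts = 16. Expected numbers out of 395:
  black rough-coated: 395 × 9/16 = 222.1875
  black smooth-coated: 395 × 3/16 = 74.0625
  white rough-coated: 395 × 3/16 = 74.0625
  white smooth-coated: 395 × 1/16 = 24.6875
Contribution of white rough-coated: (72 − 74.0625)² / 74.0625 = 0.0574

0.057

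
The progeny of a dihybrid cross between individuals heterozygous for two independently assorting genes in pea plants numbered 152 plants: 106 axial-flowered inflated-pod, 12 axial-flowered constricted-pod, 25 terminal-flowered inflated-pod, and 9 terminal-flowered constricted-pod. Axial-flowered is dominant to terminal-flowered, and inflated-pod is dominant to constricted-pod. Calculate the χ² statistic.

A dihybrid F₂ with independent assortment and complete dominance at both loci gives a 9:3:3:1 phenotypic ratio.
Under the 9:3:3:1 hypothesis (Σ ratio = 16, N = 152):
  axial-flowered inflated-pod: 152 × 9/16 = 85.5
  axial-flowered constricted-pod: 152 × 3/16 = 28.5
  terminal-flowered inflated-pod: 152 × 3/16 = 28.5
  terminal-flowered constricted-pod: 152 × 1/16 = 9.5
χ² = Σ (O − E)² / E
  axial-flowered inflated-pod: (106 − 85.5)² / 85.5 = 4.9152
  axial-flowered constricted-pod: (12 − 28.5)² / 28.5 = 9.5526
  terminal-flowered inflated-pod: (25 − 28.5)² / 28.5 = 0.4298
  terminal-flowered constricted-pod: (9 − 9.5)² / 9.5 = 0.0263
χ² = 4.9152 + 9.5526 + 0.4298 + 0.0263 = 14.9239 ≈ 14.924

14.924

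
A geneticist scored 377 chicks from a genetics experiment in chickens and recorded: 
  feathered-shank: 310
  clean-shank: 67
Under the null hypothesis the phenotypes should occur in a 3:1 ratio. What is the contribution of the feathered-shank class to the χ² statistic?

The 3:1 ratio has 4 parts, so with N = 377 the expected counts are:
  feathered-shank: 377 × 3/4 = 282.75
  clean-shank: 377 × 1/4 = 94.25
Contribution of feathered-shank: (310 − 282.75)² / 282.75 = 2.6262

2.626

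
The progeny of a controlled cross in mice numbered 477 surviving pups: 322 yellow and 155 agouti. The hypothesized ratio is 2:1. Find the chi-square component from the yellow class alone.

The 2:1 ratio has 3 parts, so with N = 477 the expected counts are:
  yellow: 477 × 2/3 = 318
  agouti: 477 × 1/3 = 159
Contribution of yellow: (322 − 318)² / 318 = 0.0503

0.050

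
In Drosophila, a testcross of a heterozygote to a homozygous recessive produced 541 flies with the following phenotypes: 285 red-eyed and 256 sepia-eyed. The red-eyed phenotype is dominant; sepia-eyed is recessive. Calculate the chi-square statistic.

A testcross of a heterozygote (Aa × aa) gives a 1:1 phenotypic ratio.
Total ratio parts = 2. Expected numbers out of 541:
  red-eyed: 541 × 1/2 = 270.5
  sepia-eyed: 541 × 1/2 = 270.5
χ² = Σ (O − E)² / E
  red-eyed: (285 − 270.5)² / 270.5 = 0.7773
  sepia-eyed: (256 − 270.5)² / 270.5 = 0.7773
χ² = 0.7773 + 0.7773 = 1.5546 ≈ 1.555

1.555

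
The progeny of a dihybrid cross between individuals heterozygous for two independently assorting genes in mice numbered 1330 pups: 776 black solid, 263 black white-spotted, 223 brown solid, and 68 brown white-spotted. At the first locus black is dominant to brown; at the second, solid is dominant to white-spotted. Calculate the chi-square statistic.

7.325

A dihybrid F₂ with independent assortment and complete dominance at both loci gives a 9:3:3:1 phenotypic ratio.
Under the 9:3:3:1 hypothesis (Σ ratio = 16, N = 1330):
  black solid: 1330 × 9/16 = 748.125
  black white-spotted: 1330 × 3/16 = 249.375
  brown solid: 1330 × 3/16 = 249.375
  brown white-spotted: 1330 × 1/16 = 83.125
χ² = Σ (O − E)² / E
  black solid: (776 − 748.125)² / 748.125 = 1.0386
  black white-spotted: (263 − 249.375)² / 249.375 = 0.7444
  brown solid: (223 − 249.375)² / 249.375 = 2.7895
  brown white-spotted: (68 − 83.125)² / 83.125 = 2.7521
χ² = 1.0386 + 0.7444 + 2.7895 + 2.7521 = 7.3246 ≈ 7.325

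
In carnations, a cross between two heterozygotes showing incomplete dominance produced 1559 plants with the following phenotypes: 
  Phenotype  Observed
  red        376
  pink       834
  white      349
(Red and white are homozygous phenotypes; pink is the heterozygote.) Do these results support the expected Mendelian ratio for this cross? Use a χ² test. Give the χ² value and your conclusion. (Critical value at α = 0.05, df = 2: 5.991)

With incomplete dominance, a heterozygote × heterozygote cross gives a 1:2:1 phenotypic ratio.
Under the 1:2:1 hypothesis (Σ ratio = 4, N = 1559):
  red: 1559 × 1/4 = 389.75
  pink: 1559 × 2/4 = 779.5
  white: 1559 × 1/4 = 389.75
χ² = Σ (O − E)² / E
  red: (376 − 389.75)² / 389.75 = 0.4851
  pink: (834 − 779.5)² / 779.5 = 3.8105
  white: (349 − 389.75)² / 389.75 = 4.2606
χ² = 0.4851 + 3.8105 + 4.2606 = 8.5562 ≈ 8.556
Degrees of freedom = 3 − 1 = 2; critical value at α = 0.05 is 5.991.
Since 8.556 > 5.991, we reject the null hypothesis — the data do not fit the 1:2:1 ratio.

8.556; not consistent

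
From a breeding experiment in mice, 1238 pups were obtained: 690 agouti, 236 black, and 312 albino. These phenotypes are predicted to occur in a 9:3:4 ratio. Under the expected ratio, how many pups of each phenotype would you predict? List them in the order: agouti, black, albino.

696.375, 232.125, 309.5

The 9:3:4 ratio has 16 parts, so with N = 1238 the expected counts are:
  agouti: 1238 × 9/16 = 696.375
  black: 1238 × 3/16 = 232.125
  albino: 1238 × 4/16 = 309.5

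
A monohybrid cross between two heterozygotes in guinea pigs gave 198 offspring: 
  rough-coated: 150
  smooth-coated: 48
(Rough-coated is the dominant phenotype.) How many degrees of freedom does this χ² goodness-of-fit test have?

For a monohybrid cross between heterozygotes with complete dominance, the expected phenotypic ratio is 3:1.
A goodness-of-fit test with 2 phenotype classes has df = 2 − 1 = 1.

1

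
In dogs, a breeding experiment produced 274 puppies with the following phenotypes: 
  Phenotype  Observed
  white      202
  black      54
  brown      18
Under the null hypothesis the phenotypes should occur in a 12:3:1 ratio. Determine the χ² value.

0.238

Expected counts for N = 274 under a 12:3:1 ratio (total parts = 16):
  white: 274 × 12/16 = 205.5
  black: 274 × 3/16 = 51.375
  brown: 274 × 1/16 = 17.125
χ² = Σ (O − E)² / E
  white: (202 − 205.5)² / 205.5 = 0.0596
  black: (54 − 51.375)² / 51.375 = 0.1341
  brown: (18 − 17.125)² / 17.125 = 0.0447
χ² = 0.0596 + 0.1341 + 0.0447 = 0.2384 ≈ 0.238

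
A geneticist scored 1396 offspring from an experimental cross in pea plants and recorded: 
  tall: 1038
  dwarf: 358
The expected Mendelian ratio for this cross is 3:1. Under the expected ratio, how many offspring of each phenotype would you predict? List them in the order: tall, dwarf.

1047, 349

Expected counts for N = 1396 under a 3:1 ratio (total parts = 4):
  tall: 1396 × 3/4 = 1047
  dwarf: 1396 × 1/4 = 349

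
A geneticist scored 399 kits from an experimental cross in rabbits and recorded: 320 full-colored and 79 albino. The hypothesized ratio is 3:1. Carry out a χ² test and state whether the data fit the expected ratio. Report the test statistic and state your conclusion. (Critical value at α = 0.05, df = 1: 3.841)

Under the 3:1 hypothesis (Σ ratio = 4, N = 399):
  full-colored: 399 × 3/4 = 299.25
  albino: 399 × 1/4 = 99.75
χ² = Σ (O − E)² / E
  full-colored: (320 − 299.25)² / 299.25 = 1.4388
  albino: (79 − 99.75)² / 99.75 = 4.3164
χ² = 1.4388 + 4.3164 = 5.7552 ≈ 5.755
Degrees of freedom = 2 − 1 = 1; critical value at α = 0.05 is 3.841.
Since 5.755 > 3.841, we reject the null hypothesis — the data do not fit the 3:1 ratio.

5.755; not consistent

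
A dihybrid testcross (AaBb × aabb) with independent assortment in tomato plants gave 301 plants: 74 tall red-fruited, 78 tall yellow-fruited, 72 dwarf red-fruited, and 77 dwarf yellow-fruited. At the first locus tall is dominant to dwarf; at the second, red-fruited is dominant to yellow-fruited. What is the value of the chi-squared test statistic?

A dihybrid testcross with independent assortment gives a 1:1:1:1 ratio.
Under the 1:1:1:1 hypothesis (Σ ratio = 4, N = 301):
  tall red-fruited: 301 × 1/4 = 75.25
  tall yellow-fruited: 301 × 1/4 = 75.25
  dwarf red-fruited: 301 × 1/4 = 75.25
  dwarf yellow-fruited: 301 × 1/4 = 75.25
χ² = Σ (O − E)² / E
  tall red-fruited: (74 − 75.25)² / 75.25 = 0.0208
  tall yellow-fruited: (78 − 75.25)² / 75.25 = 0.1005
  dwarf red-fruited: (72 − 75.25)² / 75.25 = 0.1404
  dwarf yellow-fruited: (77 − 75.25)² / 75.25 = 0.0407
χ² = 0.0208 + 0.1005 + 0.1404 + 0.0407 = 0.3024 ≈ 0.302

0.302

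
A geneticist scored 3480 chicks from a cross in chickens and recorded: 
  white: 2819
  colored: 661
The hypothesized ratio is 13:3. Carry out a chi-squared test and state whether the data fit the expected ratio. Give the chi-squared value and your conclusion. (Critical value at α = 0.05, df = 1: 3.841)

Total ratio parts = 16. Expected numbers out of 3480:
  white: 3480 × 13/16 = 2827.5
  colored: 3480 × 3/16 = 652.5
χ² = Σ (O − E)² / E
  white: (2819 − 2827.5)² / 2827.5 = 0.0256
  colored: (661 − 652.5)² / 652.5 = 0.1107
χ² = 0.0256 + 0.1107 = 0.1363 ≈ 0.136
Degrees of freedom = 2 − 1 = 1; critical value at α = 0.05 is 3.841.
Since 0.136 < 3.841, we fail to reject the null hypothesis — the data are consistent with the 13:3 ratio.

0.136; consistent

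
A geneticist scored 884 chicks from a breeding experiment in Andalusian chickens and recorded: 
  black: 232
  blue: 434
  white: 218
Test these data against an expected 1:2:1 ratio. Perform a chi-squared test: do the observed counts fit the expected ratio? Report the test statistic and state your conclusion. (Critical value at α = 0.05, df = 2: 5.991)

Under the 1:2:1 hypothesis (Σ ratio = 4, N = 884):
  black: 884 × 1/4 = 221
  blue: 884 × 2/4 = 442
  white: 884 × 1/4 = 221
χ² = Σ (O − E)² / E
  black: (232 − 221)² / 221 = 0.5475
  blue: (434 − 442)² / 442 = 0.1448
  white: (218 − 221)² / 221 = 0.0407
χ² = 0.5475 + 0.1448 + 0.0407 = 0.733
Degrees of freedom = 3 − 1 = 2; critical value at α = 0.05 is 5.991.
Since 0.733 < 5.991, we fail to reject the null hypothesis — the data are consistent with the 1:2:1 ratio.

0.733; consistent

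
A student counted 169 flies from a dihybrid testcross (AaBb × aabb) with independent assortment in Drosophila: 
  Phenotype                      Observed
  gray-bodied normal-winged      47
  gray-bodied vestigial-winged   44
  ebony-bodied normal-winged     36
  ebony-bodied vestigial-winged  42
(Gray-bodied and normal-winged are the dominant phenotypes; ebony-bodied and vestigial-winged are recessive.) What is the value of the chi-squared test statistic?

A dihybrid testcross with independent assortment gives a 1:1:1:1 ratio.
Under the 1:1:1:1 hypothesis (Σ ratio = 4, N = 169):
  gray-bodied normal-winged: 169 × 1/4 = 42.25
  gray-bodied vestigial-winged: 169 × 1/4 = 42.25
  ebony-bodied normal-winged: 169 × 1/4 = 42.25
  ebony-bodied vestigial-winged: 169 × 1/4 = 42.25
χ² = Σ (O − E)² / E
  gray-bodied normal-winged: (47 − 42.25)² / 42.25 = 0.5340
  gray-bodied vestigial-winged: (44 − 42.25)² / 42.25 = 0.0725
  ebony-bodied normal-winged: (36 − 42.25)² / 42.25 = 0.9246
  ebony-bodied vestigial-winged: (42 − 42.25)² / 42.25 = 0.0015
χ² = 0.5340 + 0.0725 + 0.9246 + 0.0015 = 1.5326 ≈ 1.533

1.533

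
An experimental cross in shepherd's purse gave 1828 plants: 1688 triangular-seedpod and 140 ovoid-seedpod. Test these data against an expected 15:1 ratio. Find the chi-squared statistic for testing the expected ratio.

The 15:1 ratio has 16 parts, so with N = 1828 the expected counts are:
  triangular-seedpod: 1828 × 15/16 = 1713.75
  ovoid-seedpod: 1828 × 1/16 = 114.25
χ² = Σ (O − E)² / E
  triangular-seedpod: (1688 − 1713.75)² / 1713.75 = 0.3869
  ovoid-seedpod: (140 − 114.25)² / 114.25 = 5.8036
χ² = 0.3869 + 5.8036 = 6.1905 ≈ 6.191

6.191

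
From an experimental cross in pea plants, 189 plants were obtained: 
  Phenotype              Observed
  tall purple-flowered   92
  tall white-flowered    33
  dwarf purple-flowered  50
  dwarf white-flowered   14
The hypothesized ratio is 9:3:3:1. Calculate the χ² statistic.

Under the 9:3:3:1 hypothesis (Σ ratio = 16, N = 189):
  tall purple-flowered: 189 × 9/16 = 106.3125
  tall white-flowered: 189 × 3/16 = 35.4375
  dwarf purple-flowered: 189 × 3/16 = 35.4375
  dwarf white-flowered: 189 × 1/16 = 11.8125
χ² = Σ (O − E)² / E
  tall purple-flowered: (92 − 106.3125)² / 106.3125 = 1.9268
  tall white-flowered: (33 − 35.4375)² / 35.4375 = 0.1677
  dwarf purple-flowered: (50 − 35.4375)² / 35.4375 = 5.9842
  dwarf white-flowered: (14 − 11.8125)² / 11.8125 = 0.4051
χ² = 1.9268 + 0.1677 + 5.9842 + 0.4051 = 8.4838 ≈ 8.484

8.484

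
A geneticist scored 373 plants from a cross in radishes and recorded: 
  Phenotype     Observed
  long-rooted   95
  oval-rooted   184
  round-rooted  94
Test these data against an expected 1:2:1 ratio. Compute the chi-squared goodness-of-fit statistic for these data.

The 1:2:1 ratio has 4 parts, so with N = 373 the expected counts are:
  long-rooted: 373 × 1/4 = 93.25
  oval-rooted: 373 × 2/4 = 186.5
  round-rooted: 373 × 1/4 = 93.25
χ² = Σ (O − E)² / E
  long-rooted: (95 − 93.25)² / 93.25 = 0.0328
  oval-rooted: (184 − 186.5)² / 186.5 = 0.0335
  round-rooted: (94 − 93.25)² / 93.25 = 0.0060
χ² = 0.0328 + 0.0335 + 0.0060 = 0.0723 ≈ 0.072

0.072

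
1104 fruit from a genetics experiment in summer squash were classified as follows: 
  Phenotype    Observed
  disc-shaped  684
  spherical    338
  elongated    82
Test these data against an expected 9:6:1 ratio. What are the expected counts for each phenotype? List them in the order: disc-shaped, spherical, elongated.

Expected counts for N = 1104 under a 9:6:1 ratio (total parts = 16):
  disc-shaped: 1104 × 9/16 = 621
  spherical: 1104 × 6/16 = 414
  elongated: 1104 × 1/16 = 69

621, 414, 69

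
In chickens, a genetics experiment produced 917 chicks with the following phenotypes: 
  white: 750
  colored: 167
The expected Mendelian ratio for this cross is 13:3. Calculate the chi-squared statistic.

Expected counts for N = 917 under a 13:3 ratio (total parts = 16):
  white: 917 × 13/16 = 745.0625
  colored: 917 × 3/16 = 171.9375
χ² = Σ (O − E)² / E
  white: (750 − 745.0625)² / 745.0625 = 0.0327
  colored: (167 − 171.9375)² / 171.9375 = 0.1418
χ² = 0.0327 + 0.1418 = 0.1745 ≈ 0.175

0.175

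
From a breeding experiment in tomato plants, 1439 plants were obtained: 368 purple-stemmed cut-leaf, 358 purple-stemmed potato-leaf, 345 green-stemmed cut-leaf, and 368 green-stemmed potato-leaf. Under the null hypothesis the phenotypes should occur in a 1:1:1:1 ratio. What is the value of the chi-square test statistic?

0.992

Under the 1:1:1:1 hypothesis (Σ ratio = 4, N = 1439):
  purple-stemmed cut-leaf: 1439 × 1/4 = 359.75
  purple-stemmed potato-leaf: 1439 × 1/4 = 359.75
  green-stemmed cut-leaf: 1439 × 1/4 = 359.75
  green-stemmed potato-leaf: 1439 × 1/4 = 359.75
χ² = Σ (O − E)² / E
  purple-stemmed cut-leaf: (368 − 359.75)² / 359.75 = 0.1892
  purple-stemmed potato-leaf: (358 − 359.75)² / 359.75 = 0.0085
  green-stemmed cut-leaf: (345 − 359.75)² / 359.75 = 0.6048
  green-stemmed potato-leaf: (368 − 359.75)² / 359.75 = 0.1892
χ² = 0.1892 + 0.0085 + 0.6048 + 0.1892 = 0.9917 ≈ 0.992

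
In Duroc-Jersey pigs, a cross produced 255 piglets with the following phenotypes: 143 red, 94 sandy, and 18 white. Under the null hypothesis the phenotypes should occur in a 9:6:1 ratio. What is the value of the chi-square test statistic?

Expected counts for N = 255 under a 9:6:1 ratio (total parts = 16):
  red: 255 × 9/16 = 143.4375
  sandy: 255 × 6/16 = 95.625
  white: 255 × 1/16 = 15.9375
χ² = Σ (O − E)² / E
  red: (143 − 143.4375)² / 143.4375 = 0.0013
  sandy: (94 − 95.625)² / 95.625 = 0.0276
  white: (18 − 15.9375)² / 15.9375 = 0.2669
χ² = 0.0013 + 0.0276 + 0.2669 = 0.2958 ≈ 0.296

0.296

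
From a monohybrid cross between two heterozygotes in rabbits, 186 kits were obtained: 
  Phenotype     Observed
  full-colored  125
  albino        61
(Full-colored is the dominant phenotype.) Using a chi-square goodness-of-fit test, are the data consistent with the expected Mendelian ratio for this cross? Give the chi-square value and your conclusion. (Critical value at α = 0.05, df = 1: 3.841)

For a monohybrid cross between heterozygotes with complete dominance, the expected phenotypic ratio is 3:1.
The 3:1 ratio has 4 parts, so with N = 186 the expected counts are:
  full-colored: 186 × 3/4 = 139.5
  albino: 186 × 1/4 = 46.5
χ² = Σ (O − E)² / E
  full-colored: (125 − 139.5)² / 139.5 = 1.5072
  albino: (61 − 46.5)² / 46.5 = 4.5215
χ² = 1.5072 + 4.5215 = 6.0287 ≈ 6.029
Degrees of freedom = 2 − 1 = 1; critical value at α = 0.05 is 3.841.
Since 6.029 > 3.841, we reject the null hypothesis — the data do not fit the 3:1 ratio.

6.029; not consistent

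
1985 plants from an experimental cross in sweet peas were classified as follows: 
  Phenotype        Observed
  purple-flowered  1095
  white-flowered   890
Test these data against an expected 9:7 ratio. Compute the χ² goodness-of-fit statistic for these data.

0.952

Expected counts for N = 1985 under a 9:7 ratio (total parts = 16):
  purple-flowered: 1985 × 9/16 = 1116.5625
  white-flowered: 1985 × 7/16 = 868.4375
χ² = Σ (O − E)² / E
  purple-flowered: (1095 − 1116.5625)² / 1116.5625 = 0.4164
  white-flowered: (890 − 868.4375)² / 868.4375 = 0.5354
χ² = 0.4164 + 0.5354 = 0.9518 ≈ 0.952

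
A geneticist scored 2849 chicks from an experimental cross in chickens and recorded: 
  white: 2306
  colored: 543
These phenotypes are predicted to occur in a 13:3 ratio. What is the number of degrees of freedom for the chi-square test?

1

A goodness-of-fit test with 2 phenotype classes has df = 2 − 1 = 1.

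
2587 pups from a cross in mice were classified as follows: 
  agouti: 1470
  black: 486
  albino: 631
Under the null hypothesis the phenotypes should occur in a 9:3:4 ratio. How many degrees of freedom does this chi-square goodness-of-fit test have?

A goodness-of-fit test with 3 phenotype classes has df = 3 − 1 = 2.

2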